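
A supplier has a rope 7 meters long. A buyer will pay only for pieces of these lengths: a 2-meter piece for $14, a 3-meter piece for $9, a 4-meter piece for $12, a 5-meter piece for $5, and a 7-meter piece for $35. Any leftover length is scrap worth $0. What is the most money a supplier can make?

42

Consider every possible first cut. best[k] is the best of p[i]+best[k−i] over all sellable i≤k.
best[1] = 0
best[2] = 14
best[3] = 14
best[4] = 28  (first piece 2, then best[2]=14)
best[5] = 28
best[6] = 42  (first piece 2, then best[4]=28)
best[7] = 42
One optimal cutting: pieces 2 + 2 + 2 with 1 meter of scrap → $42.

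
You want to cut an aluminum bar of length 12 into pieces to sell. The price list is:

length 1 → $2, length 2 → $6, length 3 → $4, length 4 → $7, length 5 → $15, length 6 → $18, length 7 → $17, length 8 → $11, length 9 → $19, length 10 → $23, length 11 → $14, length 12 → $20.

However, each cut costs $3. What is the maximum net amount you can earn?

Let v[k] be the best obtainable value from length k. For each k, try every first piece i and keep the best of price[i] + v[k−i] minus the 3 cut fee when i<k.
v[1] = 2
v[2] = 6
v[3] = 5  (first piece 1, then v[2]=6)
v[4] = 9  (first piece 2, then v[2]=6)
v[5] = 15
v[6] = 18
v[7] = 18  (first piece 2, then v[5]=15)
v[8] = 21  (first piece 2, then v[6]=18)
v[9] = 21  (first piece 2, then v[7]=18)
v[10] = 27  (first piece 5, then v[5]=15)
v[11] = 30  (first piece 5, then v[6]=18)
v[12] = 33  (first piece 6, then v[6]=18)
One optimal plan: pieces 6 + 6 (1 cut) → $36 − $3 = $33.

33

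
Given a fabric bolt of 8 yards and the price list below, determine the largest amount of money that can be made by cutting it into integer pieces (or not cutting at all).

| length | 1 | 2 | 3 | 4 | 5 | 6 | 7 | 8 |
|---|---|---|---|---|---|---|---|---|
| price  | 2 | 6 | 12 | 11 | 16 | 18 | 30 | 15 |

32

Let r[k] be the best obtainable value from length k. For each k, try every first piece i and keep the best of price[i] + r[k−i].
r[1] = 2
r[2] = 6
r[3] = 12
r[4] = 14  (first piece 1, then r[3]=12)
r[5] = 18  (first piece 2, then r[3]=12)
r[6] = 24  (first piece 3, then r[3]=12)
r[7] = 30
r[8] = 32  (first piece 1, then r[7]=30)
One optimal cutting: 7 + 1 → $30 + $2 = $32.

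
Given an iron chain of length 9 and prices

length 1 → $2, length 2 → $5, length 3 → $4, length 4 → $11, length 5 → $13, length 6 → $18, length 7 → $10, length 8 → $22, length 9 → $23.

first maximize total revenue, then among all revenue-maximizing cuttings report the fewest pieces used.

3

Consider every possible first cut. r[k] is the best of p[i]+r[k−i] over all sellable i≤k.
r[1] = 2
r[2] = max(2+2, 5+0) = 5
r[3] = max(2+5, 5+2, 4+0) = 7
r[4] = max(2+7, 5+5, 4+2, 11+0) = 11
r[5] = max(2+11, 5+7, 4+5, 11+2, 13+0) = 13
r[6] = max(2+13, 5+11, 4+7, 11+5, 13+2, 18+0) = 18
r[7] = max(2+18, 5+13, 4+11, …, 18+2, 10+0) = 20
r[8] = max(2+20, 5+18, 4+13, …, 10+2, 22+0) = 23
r[9] = max(2+23, 5+20, 4+18, …, 22+2, 23+0) = 25
Maximum revenue is $25.
Now minimize piece count subject to staying optimal: for each k, pieces[k] = 1 + min over i with p[i]+r[k−i]=r[k] of pieces[k−i].
pieces[6] = 1
pieces[7] = 2
pieces[8] = 2
pieces[9] = 3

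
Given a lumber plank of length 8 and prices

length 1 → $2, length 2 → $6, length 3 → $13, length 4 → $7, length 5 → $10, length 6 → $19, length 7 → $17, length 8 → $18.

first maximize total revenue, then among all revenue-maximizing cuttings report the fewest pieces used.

3

Consider every possible first cut. r[k] is the best of p[i]+r[k−i] over all sellable i≤k.
r[1] = 2
r[2] = max(2+2, 6+0) = 6
r[3] = max(2+6, 6+2, 13+0) = 13
r[4] = max(2+13, 6+6, 13+2, 7+0) = 15
r[5] = max(2+15, 6+13, 13+6, 7+2, 10+0) = 19
r[6] = max(2+19, 6+15, 13+13, 7+6, 10+2, 19+0) = 26
r[7] = max(2+26, 6+19, 13+15, …, 19+2, 17+0) = 28
r[8] = max(2+28, 6+26, 13+19, …, 17+2, 18+0) = 32
Maximum revenue is $32.
Now minimize piece count subject to staying optimal: for each k, pieces[k] = 1 + min over i with p[i]+r[k−i]=r[k] of pieces[k−i].
pieces[5] = 2
pieces[6] = 2
pieces[7] = 3
pieces[8] = 3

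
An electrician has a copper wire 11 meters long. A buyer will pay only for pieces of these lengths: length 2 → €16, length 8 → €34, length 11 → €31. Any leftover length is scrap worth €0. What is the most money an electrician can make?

Build f[k] bottom-up: f[k] = max over allowed piece i of (p[i] + f[k−i]).
f[1] = 0
f[2] = 16
f[3] = 16
f[4] = 32  (first piece 2, then f[2]=16)
f[5] = 32
f[6] = 48  (first piece 2, then f[4]=32)
f[7] = 48
f[8] = max(16+48, 34+0) = 64
f[9] = max(16+48, 34+0) = 64
f[10] = max(16+64, 34+16) = 80
f[11] = max(16+64, 34+16, 31+0) = 80
One optimal cutting: pieces 2 + 2 + 2 + 2 + 2 with 1 meter of scrap → €80.

80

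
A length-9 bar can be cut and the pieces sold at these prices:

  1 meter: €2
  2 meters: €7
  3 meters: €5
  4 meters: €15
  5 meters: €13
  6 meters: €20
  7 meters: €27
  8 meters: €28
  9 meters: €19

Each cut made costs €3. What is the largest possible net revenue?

31

Consider every possible first cut. net[k] is the best of p[i]+net[k−i] over all sellable i≤k, charging 3 whenever i<k.
net[1] = 2
net[2] = max(2+2-3, 7+0) = 7
net[3] = max(2+7-3, 7+2-3, 5+0) = 6
net[4] = max(2+6-3, 7+7-3, 5+2-3, 15+0) = 15
net[5] = max(2+15-3, 7+6-3, 5+7-3, 15+2-3, 13+0) = 14
net[6] = max(2+14-3, 7+15-3, 5+6-3, 15+7-3, 13+2-3, 20+0) = 20
net[7] = max(2+20-3, 7+14-3, 5+15-3, …, 20+2-3, 27+0) = 27
net[8] = max(2+27-3, 7+20-3, 5+14-3, …, 27+2-3, 28+0) = 28
net[9] = max(2+28-3, 7+27-3, 5+20-3, …, 28+2-3, 19+0) = 31
One optimal plan: pieces 7 + 2 (1 cut) → €34 − €3 = €31.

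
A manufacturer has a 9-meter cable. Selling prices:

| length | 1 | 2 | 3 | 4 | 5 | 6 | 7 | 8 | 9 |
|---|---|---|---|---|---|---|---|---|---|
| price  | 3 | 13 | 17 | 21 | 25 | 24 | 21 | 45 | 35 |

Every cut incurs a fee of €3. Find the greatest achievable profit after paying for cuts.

Build v[k] bottom-up: v[k] = max over allowed piece i of (p[i] + v[k−i]) − 3 per cut.
v[1] = 3
v[2] = max(3+3-3, 13+0) = 13
v[3] = max(3+13-3, 13+3-3, 17+0) = 17
v[4] = max(3+17-3, 13+13-3, 17+3-3, 21+0) = 23
v[5] = max(3+23-3, 13+17-3, 17+13-3, 21+3-3, 25+0) = 27
v[6] = max(3+27-3, 13+23-3, 17+17-3, 21+13-3, 25+3-3, 24+0) = 33
v[7] = max(3+33-3, 13+27-3, 17+23-3, …, 24+3-3, 21+0) = 37
v[8] = max(3+37-3, 13+33-3, 17+27-3, …, 21+3-3, 45+0) = 45
v[9] = max(3+45-3, 13+37-3, 17+33-3, …, 45+3-3, 35+0) = 47
One optimal plan: pieces 3 + 2 + 2 + 2 (3 cuts) → €56 − €9 = €47.

47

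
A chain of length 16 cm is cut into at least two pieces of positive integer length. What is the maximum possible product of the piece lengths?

324

Define m[k] = max over 1≤i<k of i · max(k−i, m[k−i]); the inner max lets the remainder stay uncut if that's better.
m[2] = 1·max(1,0) = 1·1 = 1
m[3] = max(1·2, 2·1) = 2
m[4] = max(1·3, 2·2, 3·1) = 4
m[5] = max(1·4, 2·3, 3·2, 4·1) = 6
m[6] = max(1·6, 2·4, 3·3, 4·2, 5·1) = 9
m[7] = max(1·9, 2·6, 3·4, 4·3, 5·2, 6·1) = 12
m[8] = max(1·12, 2·9, 3·6, …, 6·2, 7·1) = 18
m[9] = max(1·18, 2·12, 3·9, …, 7·2, 8·1) = 27
m[10] = max(1·27, 2·18, 3·12, …, 8·2, 9·1) = 36
m[11] = max(1·36, 2·27, 3·18, …, 9·2, 10·1) = 54
m[12] = max(1·54, 2·36, 3·27, …, 10·2, 11·1) = 81
m[13] = max(1·81, 2·54, 3·36, …, 11·2, 12·1) = 108
m[14] = max(1·108, 2·81, 3·54, …, 12·2, 13·1) = 162
m[15] = max(1·162, 2·108, 3·81, …, 13·2, 14·1) = 243
m[16] = max(1·243, 2·162, 3·108, …, 14·2, 15·1) = 324
One optimal split: 3 + 3 + 3 + 3 + 2 + 2; product 3·3·3·3·2·2 = 324.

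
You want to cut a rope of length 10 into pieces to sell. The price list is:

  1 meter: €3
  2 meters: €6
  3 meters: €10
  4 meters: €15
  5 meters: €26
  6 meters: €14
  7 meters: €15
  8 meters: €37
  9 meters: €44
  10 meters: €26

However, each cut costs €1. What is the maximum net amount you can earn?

Build net[k] bottom-up: net[k] = max over allowed piece i of (p[i] + net[k−i]) − 1 per cut.
net[1] = 3
net[2] = max(3+3-1, 6+0) = 6
net[3] = max(3+6-1, 6+3-1, 10+0) = 10
net[4] = max(3+10-1, 6+6-1, 10+3-1, 15+0) = 15
net[5] = max(3+15-1, 6+10-1, 10+6-1, 15+3-1, 26+0) = 26
net[6] = max(3+26-1, 6+15-1, 10+10-1, 15+6-1, 26+3-1, 14+0) = 28
net[7] = max(3+28-1, 6+26-1, 10+15-1, …, 14+3-1, 15+0) = 31
net[8] = max(3+31-1, 6+28-1, 10+26-1, …, 15+3-1, 37+0) = 37
net[9] = max(3+37-1, 6+31-1, 10+28-1, …, 37+3-1, 44+0) = 44
net[10] = max(3+44-1, 6+37-1, 10+31-1, …, 44+3-1, 26+0) = 51
One optimal plan: pieces 5 + 5 (1 cut) → €52 − €1 = €51.

51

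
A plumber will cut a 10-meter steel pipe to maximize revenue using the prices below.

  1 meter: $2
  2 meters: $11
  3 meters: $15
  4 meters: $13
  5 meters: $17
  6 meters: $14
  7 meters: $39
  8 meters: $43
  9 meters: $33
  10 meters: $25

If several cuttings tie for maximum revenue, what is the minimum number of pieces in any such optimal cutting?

5

Let r[k] be the best obtainable value from length k. For each k, try every first piece i and keep the best of price[i] + r[k−i].
r[1] = 2
r[2] = max(2+2, 11+0) = 11
r[3] = max(2+11, 11+2, 15+0) = 15
r[4] = max(2+15, 11+11, 15+2, 13+0) = 22
r[5] = max(2+22, 11+15, 15+11, 13+2, 17+0) = 26
r[6] = max(2+26, 11+22, 15+15, 13+11, 17+2, 14+0) = 33
r[7] = max(2+33, 11+26, 15+22, …, 14+2, 39+0) = 39
r[8] = max(2+39, 11+33, 15+26, …, 39+2, 43+0) = 44
r[9] = max(2+44, 11+39, 15+33, …, 43+2, 33+0) = 50
r[10] = max(2+50, 11+44, 15+39, …, 33+2, 25+0) = 55
Maximum revenue is $55.
Now minimize piece count subject to staying optimal: for each k, pieces[k] = 1 + min over i with p[i]+r[k−i]=r[k] of pieces[k−i].
pieces[7] = 1
pieces[8] = 4
pieces[9] = 2
pieces[10] = 5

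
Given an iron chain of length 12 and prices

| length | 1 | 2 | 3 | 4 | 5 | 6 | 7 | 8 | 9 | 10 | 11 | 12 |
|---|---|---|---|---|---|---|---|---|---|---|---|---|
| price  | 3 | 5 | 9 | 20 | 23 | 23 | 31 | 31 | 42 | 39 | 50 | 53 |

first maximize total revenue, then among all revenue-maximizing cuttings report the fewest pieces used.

3

Let r[k] be the best obtainable value from length k. For each k, try every first piece i and keep the best of price[i] + r[k−i].
r[1] = 3
r[2] = 6  (first piece 1, then r[1]=3)
r[3] = 9  (first piece 1, then r[2]=6)
r[4] = 20
r[5] = 23  (first piece 1, then r[4]=20)
r[6] = 26  (first piece 1, then r[5]=23)
r[7] = 31
r[8] = 40  (first piece 4, then r[4]=20)
r[9] = 43  (first piece 1, then r[8]=40)
r[10] = 46  (first piece 1, then r[9]=43)
r[11] = 51  (first piece 4, then r[7]=31)
r[12] = 60  (first piece 4, then r[8]=40)
Maximum revenue is $60.
Now minimize piece count subject to staying optimal: for each k, pieces[k] = 1 + min over i with p[i]+r[k−i]=r[k] of pieces[k−i].
pieces[9] = 2
pieces[10] = 2
pieces[11] = 2
pieces[12] = 3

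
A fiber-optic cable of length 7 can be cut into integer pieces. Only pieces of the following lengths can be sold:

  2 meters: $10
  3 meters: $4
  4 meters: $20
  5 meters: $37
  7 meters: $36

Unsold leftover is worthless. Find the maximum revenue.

Consider every possible first cut. best[k] is the best of p[i]+best[k−i] over all sellable i≤k.
best[1] = 0
best[2] = 10
best[3] = 10
best[4] = 20  (first piece 2, then best[2]=10)
best[5] = 37
best[6] = 37
best[7] = 47  (first piece 2, then best[5]=37)
One optimal cutting: 5 + 2 → $47.

47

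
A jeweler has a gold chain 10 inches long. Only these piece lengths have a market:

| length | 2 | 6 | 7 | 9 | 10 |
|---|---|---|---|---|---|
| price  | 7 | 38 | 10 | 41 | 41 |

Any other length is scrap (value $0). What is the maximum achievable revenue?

52

Consider every possible first cut. f[k] is the best of p[i]+f[k−i] over all sellable i≤k.
f[1] = 0
f[2] = 7
f[3] = 7
f[4] = 14  (first piece 2, then f[2]=7)
f[5] = 14
f[6] = max(7+14, 38+0) = 38
f[7] = max(7+14, 38+0, 10+0) = 38
f[8] = max(7+38, 38+7, 10+0) = 45
f[9] = max(7+38, 38+7, 10+7, 41+0) = 45
f[10] = max(7+45, 38+14, 10+7, 41+0, 41+0) = 52
One optimal cutting: 6 + 2 + 2 → $52.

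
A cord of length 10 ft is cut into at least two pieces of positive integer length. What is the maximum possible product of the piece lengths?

Fill g[k] for k=2..10: at each k try every first piece i and multiply by the better of (k−i) uncut or g[k−i].
g[2] = 1*max(1,0) = 1*1 = 1
g[3] = 1*max(2,1) = 1*2 = 2
g[4] = 2*max(2,1) = 2*2 = 4
g[5] = 2*max(3,2) = 2*3 = 6
g[6] = 3*max(3,2) = 3*3 = 9
g[7] = 2*max(5,6) = 2*6 = 12
g[8] = 2*max(6,9) = 2*9 = 18
g[9] = 3*max(6,9) = 3*9 = 27
g[10] = 2*max(8,18) = 2*18 = 36
One optimal split: 3 + 3 + 2 + 2; product 3*3*2*2 = 36.

36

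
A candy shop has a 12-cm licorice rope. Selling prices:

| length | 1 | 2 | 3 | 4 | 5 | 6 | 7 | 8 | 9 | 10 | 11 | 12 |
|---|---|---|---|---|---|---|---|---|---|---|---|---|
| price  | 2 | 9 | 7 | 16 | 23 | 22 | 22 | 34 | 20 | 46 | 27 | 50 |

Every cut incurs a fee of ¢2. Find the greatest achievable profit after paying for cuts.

53

Build net[k] bottom-up: net[k] = max over allowed piece i of (p[i] + net[k−i]) − 2 per cut.
net[1] = 2
net[2] = max(2+2-2, 9+0) = 9
net[3] = max(2+9-2, 9+2-2, 7+0) = 9
net[4] = max(2+9-2, 9+9-2, 7+2-2, 16+0) = 16
net[5] = max(2+16-2, 9+9-2, 7+9-2, 16+2-2, 23+0) = 23
net[6] = max(2+23-2, 9+16-2, 7+9-2, 16+9-2, 23+2-2, 22+0) = 23
net[7] = max(2+23-2, 9+23-2, 7+16-2, …, 22+2-2, 22+0) = 30
net[8] = max(2+30-2, 9+23-2, 7+23-2, …, 22+2-2, 34+0) = 34
net[9] = max(2+34-2, 9+30-2, 7+23-2, …, 34+2-2, 20+0) = 37
net[10] = max(2+37-2, 9+34-2, 7+30-2, …, 20+2-2, 46+0) = 46
net[11] = max(2+46-2, 9+37-2, 7+34-2, …, 46+2-2, 27+0) = 46
net[12] = max(2+46-2, 9+46-2, 7+37-2, …, 27+2-2, 50+0) = 53
One optimal plan: pieces 10 + 2 (1 cut) → ¢55 − ¢2 = ¢53.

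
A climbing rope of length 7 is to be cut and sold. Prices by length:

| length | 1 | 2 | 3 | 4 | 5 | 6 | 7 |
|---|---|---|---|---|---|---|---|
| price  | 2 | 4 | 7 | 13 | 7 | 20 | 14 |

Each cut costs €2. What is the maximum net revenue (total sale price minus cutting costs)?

20

Consider every possible first cut. r[k] is the best of p[i]+r[k−i] over all sellable i≤k, charging 2 whenever i<k.
r[1] = 2
r[2] = 4
r[3] = 7
r[4] = 13
r[5] = 13  (first piece 1, then r[4]=13)
r[6] = 20
r[7] = 20  (first piece 1, then r[6]=20)
One optimal plan: pieces 6 + 1 (1 cut) → €22 − €2 = €20.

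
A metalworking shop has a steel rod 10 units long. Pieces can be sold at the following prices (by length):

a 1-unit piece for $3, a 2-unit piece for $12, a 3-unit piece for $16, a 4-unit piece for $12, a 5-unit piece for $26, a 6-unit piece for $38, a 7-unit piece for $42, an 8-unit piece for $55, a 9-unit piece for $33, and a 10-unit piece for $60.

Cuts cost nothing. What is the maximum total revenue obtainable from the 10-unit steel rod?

67

Build v[k] bottom-up: v[k] = max over allowed piece i of (p[i] + v[k−i]).
v[1] = 3
v[2] = 12
v[3] = 16
v[4] = 24  (first piece 2, then v[2]=12)
v[5] = 28  (first piece 2, then v[3]=16)
v[6] = 38
v[7] = 42
v[8] = 55
v[9] = 58  (first piece 1, then v[8]=55)
v[10] = 67  (first piece 2, then v[8]=55)
One optimal cutting: 8 + 2 → $55 + $12 = $67.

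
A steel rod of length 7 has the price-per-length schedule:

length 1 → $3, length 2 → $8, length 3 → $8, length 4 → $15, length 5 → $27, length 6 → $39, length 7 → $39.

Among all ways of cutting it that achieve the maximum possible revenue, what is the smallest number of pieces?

2

Let r[k] be the best obtainable value from length k. For each k, try every first piece i and keep the best of price[i] + r[k−i].
r[1] = 3
r[2] = 8
r[3] = 11  (first piece 1, then r[2]=8)
r[4] = 16  (first piece 2, then r[2]=8)
r[5] = 27
r[6] = 39
r[7] = 42  (first piece 1, then r[6]=39)
Maximum revenue is $42.
Now minimize piece count subject to staying optimal: for each k, pieces[k] = 1 + min over i with p[i]+r[k−i]=r[k] of pieces[k−i].
pieces[4] = 2
pieces[5] = 1
pieces[6] = 1
pieces[7] = 2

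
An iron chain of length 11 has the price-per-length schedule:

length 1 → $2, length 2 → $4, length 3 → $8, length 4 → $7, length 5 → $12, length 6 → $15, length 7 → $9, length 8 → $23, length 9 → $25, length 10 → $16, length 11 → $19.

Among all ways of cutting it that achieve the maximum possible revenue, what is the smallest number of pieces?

Consider every possible first cut. r[k] is the best of p[i]+r[k−i] over all sellable i≤k.
r[1] = 2
r[2] = 4  (first piece 1, then r[1]=2)
r[3] = 8
r[4] = 10  (first piece 1, then r[3]=8)
r[5] = 12  (first piece 1, then r[4]=10)
r[6] = 16  (first piece 3, then r[3]=8)
r[7] = 18  (first piece 1, then r[6]=16)
r[8] = 23
r[9] = 25  (first piece 1, then r[8]=23)
r[10] = 27  (first piece 1, then r[9]=25)
r[11] = 31  (first piece 3, then r[8]=23)
Maximum revenue is $31.
Now minimize piece count subject to staying optimal: for each k, pieces[k] = 1 + min over i with p[i]+r[k−i]=r[k] of pieces[k−i].
pieces[8] = 1
pieces[9] = 1
pieces[10] = 2
pieces[11] = 2

2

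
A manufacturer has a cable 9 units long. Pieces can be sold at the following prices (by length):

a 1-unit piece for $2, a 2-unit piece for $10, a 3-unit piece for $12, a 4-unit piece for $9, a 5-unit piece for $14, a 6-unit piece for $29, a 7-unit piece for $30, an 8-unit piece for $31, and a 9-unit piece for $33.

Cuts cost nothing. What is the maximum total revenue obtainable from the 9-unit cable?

Consider every possible first cut. best[k] is the best of p[i]+best[k−i] over all sellable i≤k.
best[1] = 2
best[2] = 10
best[3] = 12  (first piece 1, then best[2]=10)
best[4] = 20  (first piece 2, then best[2]=10)
best[5] = 22  (first piece 1, then best[4]=20)
best[6] = 30  (first piece 2, then best[4]=20)
best[7] = 32  (first piece 1, then best[6]=30)
best[8] = 40  (first piece 2, then best[6]=30)
best[9] = 42  (first piece 1, then best[8]=40)
One optimal cutting: 2 + 2 + 2 + 2 + 1 → $10 + $10 + $10 + $10 + $2 = $42.

42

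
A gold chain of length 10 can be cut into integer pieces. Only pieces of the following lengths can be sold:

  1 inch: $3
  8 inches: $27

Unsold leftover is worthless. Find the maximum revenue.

33

Consider every possible first cut. r[k] is the best of p[i]+r[k−i] over all sellable i≤k.
r[1] = 3
r[2] = 6  (first piece 1, then r[1]=3)
r[3] = 9  (first piece 1, then r[2]=6)
r[4] = 12  (first piece 1, then r[3]=9)
r[5] = 15  (first piece 1, then r[4]=12)
r[6] = 18  (first piece 1, then r[5]=15)
r[7] = 21  (first piece 1, then r[6]=18)
r[8] = max(3+21, 27+0) = 27
r[9] = max(3+27, 27+3) = 30
r[10] = max(3+30, 27+6) = 33
One optimal cutting: 8 + 1 + 1 → $33.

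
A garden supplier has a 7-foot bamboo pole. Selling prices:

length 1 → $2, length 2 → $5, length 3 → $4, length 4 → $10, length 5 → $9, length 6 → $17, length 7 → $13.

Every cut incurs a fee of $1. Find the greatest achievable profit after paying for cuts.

18

Let v[k] be the best obtainable value from length k. For each k, try every first piece i and keep the best of price[i] + v[k−i] minus the 1 cut fee when i<k.
v[1] = 2
v[2] = 5
v[3] = 6  (first piece 1, then v[2]=5)
v[4] = 10
v[5] = 11  (first piece 1, then v[4]=10)
v[6] = 17
v[7] = 18  (first piece 1, then v[6]=17)
One optimal plan: pieces 6 + 1 (1 cut) → $19 − $1 = $18.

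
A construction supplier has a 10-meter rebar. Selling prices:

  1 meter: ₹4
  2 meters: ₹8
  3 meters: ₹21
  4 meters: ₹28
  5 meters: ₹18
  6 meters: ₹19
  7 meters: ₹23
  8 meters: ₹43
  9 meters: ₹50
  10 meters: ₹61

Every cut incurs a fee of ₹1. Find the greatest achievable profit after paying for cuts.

Let net[k] be the best obtainable value from length k. For each k, try every first piece i and keep the best of price[i] + net[k−i] minus the 1 cut fee when i<k.
net[1] = 4
net[2] = 8
net[3] = 21
net[4] = 28
net[5] = 31  (first piece 1, then net[4]=28)
net[6] = 41  (first piece 3, then net[3]=21)
net[7] = 48  (first piece 3, then net[4]=28)
net[8] = 55  (first piece 4, then net[4]=28)
net[9] = 61  (first piece 3, then net[6]=41)
net[10] = 68  (first piece 3, then net[7]=48)
One optimal plan: pieces 4 + 3 + 3 (2 cuts) → ₹70 − ₹2 = ₹68.

68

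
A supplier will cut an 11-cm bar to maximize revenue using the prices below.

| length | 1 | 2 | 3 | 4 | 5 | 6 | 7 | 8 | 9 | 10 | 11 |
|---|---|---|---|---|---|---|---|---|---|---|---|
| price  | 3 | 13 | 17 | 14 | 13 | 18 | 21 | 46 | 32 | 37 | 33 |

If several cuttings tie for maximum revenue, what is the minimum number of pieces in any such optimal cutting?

5

Consider every possible first cut. r[k] is the best of p[i]+r[k−i] over all sellable i≤k.
r[1] = 3
r[2] = max(3+3, 13+0) = 13
r[3] = max(3+13, 13+3, 17+0) = 17
r[4] = max(3+17, 13+13, 17+3, 14+0) = 26
r[5] = max(3+26, 13+17, 17+13, 14+3, 13+0) = 30
r[6] = max(3+30, 13+26, 17+17, 14+13, 13+3, 18+0) = 39
r[7] = max(3+39, 13+30, 17+26, …, 18+3, 21+0) = 43
r[8] = max(3+43, 13+39, 17+30, …, 21+3, 46+0) = 52
r[9] = max(3+52, 13+43, 17+39, …, 46+3, 32+0) = 56
r[10] = max(3+56, 13+52, 17+43, …, 32+3, 37+0) = 65
r[11] = max(3+65, 13+56, 17+52, …, 37+3, 33+0) = 69
Maximum revenue is $69.
Now minimize piece count subject to staying optimal: for each k, pieces[k] = 1 + min over i with p[i]+r[k−i]=r[k] of pieces[k−i].
pieces[8] = 4
pieces[9] = 4
pieces[10] = 5
pieces[11] = 5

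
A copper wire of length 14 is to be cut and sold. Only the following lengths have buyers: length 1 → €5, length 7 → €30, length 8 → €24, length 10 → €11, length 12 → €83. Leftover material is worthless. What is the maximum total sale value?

Consider every possible first cut. r[k] is the best of p[i]+r[k−i] over all sellable i≤k.
r[1] = 5
r[2] = 10  (first piece 1, then r[1]=5)
r[3] = 15  (first piece 1, then r[2]=10)
r[4] = 20  (first piece 1, then r[3]=15)
r[5] = 25  (first piece 1, then r[4]=20)
r[6] = 30  (first piece 1, then r[5]=25)
r[7] = max(5+30, 30+0) = 35
r[8] = max(5+35, 30+5, 24+0) = 40
r[9] = max(5+40, 30+10, 24+5) = 45
r[10] = max(5+45, 30+15, 24+10, 11+0) = 50
r[11] = max(5+50, 30+20, 24+15, 11+5) = 55
r[12] = max(5+55, 30+25, 24+20, 11+10, 83+0) = 83
r[13] = max(5+83, 30+30, 24+25, 11+15, 83+5) = 88
r[14] = max(5+88, 30+35, 24+30, 11+20, 83+10) = 93
One optimal cutting: 12 + 1 + 1 → €93.

93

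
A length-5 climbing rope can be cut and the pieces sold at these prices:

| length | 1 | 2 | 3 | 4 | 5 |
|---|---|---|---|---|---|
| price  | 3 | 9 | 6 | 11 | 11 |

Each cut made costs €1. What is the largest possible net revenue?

Consider every possible first cut. r[k] is the best of p[i]+r[k−i] over all sellable i≤k, charging 1 whenever i<k.
r[1] = 3
r[2] = max(3+3-1, 9+0) = 9
r[3] = max(3+9-1, 9+3-1, 6+0) = 11
r[4] = max(3+11-1, 9+9-1, 6+3-1, 11+0) = 17
r[5] = max(3+17-1, 9+11-1, 6+9-1, 11+3-1, 11+0) = 19
One optimal plan: pieces 2 + 2 + 1 (2 cuts) → €21 − €2 = €19.

19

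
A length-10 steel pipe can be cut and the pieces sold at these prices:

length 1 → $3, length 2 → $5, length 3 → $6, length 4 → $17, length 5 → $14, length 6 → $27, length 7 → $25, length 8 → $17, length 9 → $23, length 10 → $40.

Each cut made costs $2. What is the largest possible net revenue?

Let r[k] be the best obtainable value from length k. For each k, try every first piece i and keep the best of price[i] + r[k−i] minus the 2 cut fee when i<k.
r[1] = 3
r[2] = 5
r[3] = 6  (first piece 1, then r[2]=5)
r[4] = 17
r[5] = 18  (first piece 1, then r[4]=17)
r[6] = 27
r[7] = 28  (first piece 1, then r[6]=27)
r[8] = 32  (first piece 4, then r[4]=17)
r[9] = 33  (first piece 1, then r[8]=32)
r[10] = 42  (first piece 4, then r[6]=27)
One optimal plan: pieces 6 + 4 (1 cut) → $44 − $2 = $42.

42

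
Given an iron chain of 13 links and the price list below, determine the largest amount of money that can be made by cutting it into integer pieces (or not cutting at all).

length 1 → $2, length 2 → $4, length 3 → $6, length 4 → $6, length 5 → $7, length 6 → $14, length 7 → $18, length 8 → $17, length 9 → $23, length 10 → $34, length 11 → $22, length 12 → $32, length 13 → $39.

Let best[k] be the best obtainable value from length k. For each k, try every first piece i and keep the best of price[i] + best[k−i].
best[1] = 2
best[2] = 4  (first piece 1, then best[1]=2)
best[3] = 6  (first piece 1, then best[2]=4)
best[4] = 8  (first piece 1, then best[3]=6)
best[5] = 10  (first piece 1, then best[4]=8)
best[6] = 14
best[7] = 18
best[8] = 20  (first piece 1, then best[7]=18)
best[9] = 23
best[10] = 34
best[11] = 36  (first piece 1, then best[10]=34)
best[12] = 38  (first piece 1, then best[11]=36)
best[13] = 40  (first piece 1, then best[12]=38)
One optimal cutting: 10 + 1 + 1 + 1 → $34 + $2 + $2 + $2 = $40.

40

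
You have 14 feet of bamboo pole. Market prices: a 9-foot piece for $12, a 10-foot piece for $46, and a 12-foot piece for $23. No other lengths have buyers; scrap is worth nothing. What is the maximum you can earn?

Consider every possible first cut. r[k] is the best of p[i]+r[k−i] over all sellable i≤k.
r[1] = 0
r[2] = 0
r[3] = 0
r[4] = 0
r[5] = 0
r[6] = 0
r[7] = 0
r[8] = 0
r[9] = 12
r[10] = 46
r[11] = 46
r[12] = 46
r[13] = 46
r[14] = 46
One optimal cutting: pieces 10 with 4 feet of scrap → $46.

46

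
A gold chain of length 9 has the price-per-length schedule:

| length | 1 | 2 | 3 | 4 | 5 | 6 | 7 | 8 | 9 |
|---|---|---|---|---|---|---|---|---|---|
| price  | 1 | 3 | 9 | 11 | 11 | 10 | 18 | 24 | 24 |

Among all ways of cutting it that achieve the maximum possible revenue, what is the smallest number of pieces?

Build r[k] bottom-up: r[k] = max over allowed piece i of (p[i] + r[k−i]).
r[1] = 1
r[2] = 3
r[3] = 9
r[4] = 11
r[5] = 12  (first piece 1, then r[4]=11)
r[6] = 18  (first piece 3, then r[3]=9)
r[7] = 20  (first piece 3, then r[4]=11)
r[8] = 24
r[9] = 27  (first piece 3, then r[6]=18)
Maximum revenue is $27.
Now minimize piece count subject to staying optimal: for each k, pieces[k] = 1 + min over i with p[i]+r[k−i]=r[k] of pieces[k−i].
pieces[6] = 2
pieces[7] = 2
pieces[8] = 1
pieces[9] = 3

3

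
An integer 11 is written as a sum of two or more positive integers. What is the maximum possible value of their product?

Fill f[k] for k=2..11: at each k try every first piece i and multiply by the better of (k−i) uncut or f[k−i].
f[2] = 1×max(1,0) = 1×1 = 1
f[3] = 1×max(2,1) = 1×2 = 2
f[4] = 2×max(2,1) = 2×2 = 4
f[5] = 2×max(3,2) = 2×3 = 6
f[6] = 3×max(3,2) = 3×3 = 9
f[7] = 2×max(5,6) = 2×6 = 12
f[8] = 2×max(6,9) = 2×9 = 18
f[9] = 3×max(6,9) = 3×9 = 27
f[10] = 2×max(8,18) = 2×18 = 36
f[11] = 2×max(9,27) = 2×27 = 54
One optimal split: 3 + 3 + 3 + 2; product 3×3×3×2 = 54.

54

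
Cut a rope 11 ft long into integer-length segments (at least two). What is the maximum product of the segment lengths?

Fill P[k] for k=2..11: at each k try every first piece i and multiply by the better of (k−i) uncut or P[k−i].
Small cases: P[2]=1, P[3]=2, P[4]=4.
P[5] = 2×max(3,2) = 2×3 = 6
P[6] = 3×max(3,2) = 3×3 = 9
P[7] = 2×max(5,6) = 2×6 = 12
P[8] = 2×max(6,9) = 2×9 = 18
P[9] = 3×max(6,9) = 3×9 = 27
P[10] = 2×max(8,18) = 2×18 = 36
P[11] = 2×max(9,27) = 2×27 = 54
One optimal split: 3 + 3 + 3 + 2; product 3×3×3×2 = 54.

54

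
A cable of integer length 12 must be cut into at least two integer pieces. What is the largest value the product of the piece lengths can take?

81

Define g[k] = max over 1≤i<k of i · max(k−i, g[k−i]); the inner max lets the remainder stay uncut if that's better.
g[2] = 1*max(1,0) = 1*1 = 1
g[3] = max(1*2, 2*1) = 2
g[4] = max(1*3, 2*2, 3*1) = 4
g[5] = max(1*4, 2*3, 3*2, 4*1) = 6
g[6] = max(1*6, 2*4, 3*3, 4*2, 5*1) = 9
g[7] = max(1*9, 2*6, 3*4, 4*3, 5*2, 6*1) = 12
g[8] = max(1*12, 2*9, 3*6, …, 6*2, 7*1) = 18
g[9] = max(1*18, 2*12, 3*9, …, 7*2, 8*1) = 27
g[10] = max(1*27, 2*18, 3*12, …, 8*2, 9*1) = 36
g[11] = max(1*36, 2*27, 3*18, …, 9*2, 10*1) = 54
g[12] = max(1*54, 2*36, 3*27, …, 10*2, 11*1) = 81
One optimal split: 3 + 3 + 3 + 3; product 3*3*3*3 = 81.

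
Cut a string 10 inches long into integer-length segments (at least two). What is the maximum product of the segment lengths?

36

Fill g[k] for k=2..10: at each k try every first piece i and multiply by the better of (k−i) uncut or g[k−i].
g[2] = 1·max(1,0) = 1·1 = 1
g[3] = 1·max(2,1) = 1·2 = 2
g[4] = 2·max(2,1) = 2·2 = 4
g[5] = 2·max(3,2) = 2·3 = 6
g[6] = 3·max(3,2) = 3·3 = 9
g[7] = 2·max(5,6) = 2·6 = 12
g[8] = 2·max(6,9) = 2·9 = 18
g[9] = 3·max(6,9) = 3·9 = 27
g[10] = 2·max(8,18) = 2·18 = 36
One optimal split: 3 + 3 + 2 + 2; product 3·3·2·2 = 36.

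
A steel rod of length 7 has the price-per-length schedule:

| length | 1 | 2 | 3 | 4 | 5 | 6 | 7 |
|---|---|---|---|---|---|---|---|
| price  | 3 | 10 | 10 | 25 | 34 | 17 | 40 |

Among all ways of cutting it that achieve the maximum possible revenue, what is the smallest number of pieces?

Build r[k] bottom-up: r[k] = max over allowed piece i of (p[i] + r[k−i]).
r[1] = 3
r[2] = 10
r[3] = 13  (first piece 1, then r[2]=10)
r[4] = 25
r[5] = 34
r[6] = 37  (first piece 1, then r[5]=34)
r[7] = 44  (first piece 2, then r[5]=34)
Maximum revenue is $44.
Now minimize piece count subject to staying optimal: for each k, pieces[k] = 1 + min over i with p[i]+r[k−i]=r[k] of pieces[k−i].
pieces[4] = 1
pieces[5] = 1
pieces[6] = 2
pieces[7] = 2

2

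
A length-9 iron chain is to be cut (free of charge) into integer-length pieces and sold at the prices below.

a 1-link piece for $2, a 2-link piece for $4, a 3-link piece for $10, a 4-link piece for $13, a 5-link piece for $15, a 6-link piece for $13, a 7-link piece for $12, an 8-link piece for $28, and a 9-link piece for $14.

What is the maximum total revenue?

30

Let r[k] be the best obtainable value from length k. For each k, try every first piece i and keep the best of price[i] + r[k−i].
r[1] = 2
r[2] = 4  (first piece 1, then r[1]=2)
r[3] = 10
r[4] = 13
r[5] = 15  (first piece 1, then r[4]=13)
r[6] = 20  (first piece 3, then r[3]=10)
r[7] = 23  (first piece 3, then r[4]=13)
r[8] = 28
r[9] = 30  (first piece 1, then r[8]=28)
One optimal cutting: 8 + 1 → $28 + $2 = $30.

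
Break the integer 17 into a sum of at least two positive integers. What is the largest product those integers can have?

486

Fill m[k] for k=2..17: at each k try every first piece i and multiply by the better of (k−i) uncut or m[k−i].
Small cases: m[2]=1, m[3]=2, m[4]=4, m[5]=6, m[6]=9, m[7]=12, m[8]=18, m[9]=27, m[10]=36, m[11]=54.
m[12] = 3·max(9,27) = 3·27 = 81
m[13] = 2·max(11,54) = 2·54 = 108
m[14] = 2·max(12,81) = 2·81 = 162
m[15] = 3·max(12,81) = 3·81 = 243
m[16] = 2·max(14,162) = 2·162 = 324
m[17] = 2·max(15,243) = 2·243 = 486
One optimal split: 3 + 3 + 3 + 3 + 3 + 2; product 3·3·3·3·3·2 = 486.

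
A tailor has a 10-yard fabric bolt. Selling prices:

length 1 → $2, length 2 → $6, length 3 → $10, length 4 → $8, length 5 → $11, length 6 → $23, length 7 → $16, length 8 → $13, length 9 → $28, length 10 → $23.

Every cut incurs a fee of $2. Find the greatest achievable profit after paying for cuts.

31

Consider every possible first cut. r[k] is the best of p[i]+r[k−i] over all sellable i≤k, charging 2 whenever i<k.
r[1] = 2
r[2] = max(2+2-2, 6+0) = 6
r[3] = max(2+6-2, 6+2-2, 10+0) = 10
r[4] = max(2+10-2, 6+6-2, 10+2-2, 8+0) = 10
r[5] = max(2+10-2, 6+10-2, 10+6-2, 8+2-2, 11+0) = 14
r[6] = max(2+14-2, 6+10-2, 10+10-2, 8+6-2, 11+2-2, 23+0) = 23
r[7] = max(2+23-2, 6+14-2, 10+10-2, …, 23+2-2, 16+0) = 23
r[8] = max(2+23-2, 6+23-2, 10+14-2, …, 16+2-2, 13+0) = 27
r[9] = max(2+27-2, 6+23-2, 10+23-2, …, 13+2-2, 28+0) = 31
r[10] = max(2+31-2, 6+27-2, 10+23-2, …, 28+2-2, 23+0) = 31
One optimal plan: pieces 6 + 3 + 1 (2 cuts) → $35 − $4 = $31.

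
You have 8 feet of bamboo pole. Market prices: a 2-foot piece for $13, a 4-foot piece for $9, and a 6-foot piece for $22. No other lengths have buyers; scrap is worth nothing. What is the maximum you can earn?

Build r[k] bottom-up: r[k] = max over allowed piece i of (p[i] + r[k−i]).
r[1] = 0
r[2] = 13
r[3] = 13
r[4] = max(13+13, 9+0) = 26
r[5] = max(13+13, 9+0) = 26
r[6] = max(13+26, 9+13, 22+0) = 39
r[7] = max(13+26, 9+13, 22+0) = 39
r[8] = max(13+39, 9+26, 22+13) = 52
One optimal cutting: 2 + 2 + 2 + 2 → $52.

52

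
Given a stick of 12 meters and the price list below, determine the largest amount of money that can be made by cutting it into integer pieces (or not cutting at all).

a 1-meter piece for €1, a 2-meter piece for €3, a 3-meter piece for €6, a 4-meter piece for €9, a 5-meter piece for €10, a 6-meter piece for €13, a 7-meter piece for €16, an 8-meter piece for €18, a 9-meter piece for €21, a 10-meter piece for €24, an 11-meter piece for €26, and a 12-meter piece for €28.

28

Build best[k] bottom-up: best[k] = max over allowed piece i of (p[i] + best[k−i]).
best[1] = 1
best[2] = max(1+1, 3+0) = 3
best[3] = max(1+3, 3+1, 6+0) = 6
best[4] = max(1+6, 3+3, 6+1, 9+0) = 9
best[5] = max(1+9, 3+6, 6+3, 9+1, 10+0) = 10
best[6] = max(1+10, 3+9, 6+6, 9+3, 10+1, 13+0) = 13
best[7] = max(1+13, 3+10, 6+9, …, 13+1, 16+0) = 16
best[8] = max(1+16, 3+13, 6+10, …, 16+1, 18+0) = 18
best[9] = max(1+18, 3+16, 6+13, …, 18+1, 21+0) = 21
best[10] = max(1+21, 3+18, 6+16, …, 21+1, 24+0) = 24
best[11] = max(1+24, 3+21, 6+18, …, 24+1, 26+0) = 26
best[12] = max(1+26, 3+24, 6+21, …, 26+1, 28+0) = 28
Best is to sell the whole 12-meter piece uncut for €28.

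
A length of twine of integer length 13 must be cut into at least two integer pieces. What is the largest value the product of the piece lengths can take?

108

Define P[k] = max over 1≤i<k of i · max(k−i, P[k−i]); the inner max lets the remainder stay uncut if that's better.
P[2] = 1×max(1,0) = 1×1 = 1
P[3] = max(1×2, 2×1) = 2
P[4] = max(1×3, 2×2, 3×1) = 4
P[5] = max(1×4, 2×3, 3×2, 4×1) = 6
P[6] = max(1×6, 2×4, 3×3, 4×2, 5×1) = 9
P[7] = max(1×9, 2×6, 3×4, 4×3, 5×2, 6×1) = 12
P[8] = max(1×12, 2×9, 3×6, …, 6×2, 7×1) = 18
P[9] = max(1×18, 2×12, 3×9, …, 7×2, 8×1) = 27
P[10] = max(1×27, 2×18, 3×12, …, 8×2, 9×1) = 36
P[11] = max(1×36, 2×27, 3×18, …, 9×2, 10×1) = 54
P[12] = max(1×54, 2×36, 3×27, …, 10×2, 11×1) = 81
P[13] = max(1×81, 2×54, 3×36, …, 11×2, 12×1) = 108
One optimal split: 3 + 3 + 3 + 2 + 2; product 3×3×3×2×2 = 108.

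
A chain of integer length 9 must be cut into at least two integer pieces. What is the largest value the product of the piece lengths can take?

27

Let prod[k] be the best product for length k (with at least one cut). For each first piece i, the rest contributes max(k−i, prod[k−i]).
prod[2] = 1·max(1,0) = 1·1 = 1
prod[3] = 1·max(2,1) = 1·2 = 2
prod[4] = 2·max(2,1) = 2·2 = 4
prod[5] = 2·max(3,2) = 2·3 = 6
prod[6] = 3·max(3,2) = 3·3 = 9
prod[7] = 2·max(5,6) = 2·6 = 12
prod[8] = 2·max(6,9) = 2·9 = 18
prod[9] = 3·max(6,9) = 3·9 = 27
One optimal split: 3 + 3 + 3; product 3·3·3 = 27.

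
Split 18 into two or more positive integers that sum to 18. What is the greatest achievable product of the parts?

Let g[k] be the best product for length k (with at least one cut). For each first piece i, the rest contributes max(k−i, g[k−i]).
Small cases: g[2]=1, g[3]=2, g[4]=4, g[5]=6, g[6]=9, g[7]=12, g[8]=18, g[9]=27, g[10]=36.
g[11] = 2·max(9,27) = 2·27 = 54
g[12] = 3·max(9,27) = 3·27 = 81
g[13] = 2·max(11,54) = 2·54 = 108
g[14] = 2·max(12,81) = 2·81 = 162
g[15] = 3·max(12,81) = 3·81 = 243
g[16] = 2·max(14,162) = 2·162 = 324
g[17] = 2·max(15,243) = 2·243 = 486
g[18] = 3·max(15,243) = 3·243 = 729
One optimal split: 3 + 3 + 3 + 3 + 3 + 3; product 3·3·3·3·3·3 = 729.

729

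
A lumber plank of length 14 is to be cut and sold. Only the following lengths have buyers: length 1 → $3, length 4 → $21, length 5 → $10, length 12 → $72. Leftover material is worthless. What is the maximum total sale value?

78

Build r[k] bottom-up: r[k] = max over allowed piece i of (p[i] + r[k−i]).
r[1] = 3
r[2] = 6  (first piece 1, then r[1]=3)
r[3] = 9  (first piece 1, then r[2]=6)
r[4] = max(3+9, 21+0) = 21
r[5] = max(3+21, 21+3, 10+0) = 24
r[6] = max(3+24, 21+6, 10+3) = 27
r[7] = max(3+27, 21+9, 10+6) = 30
r[8] = max(3+30, 21+21, 10+9) = 42
r[9] = max(3+42, 21+24, 10+21) = 45
r[10] = max(3+45, 21+27, 10+24) = 48
r[11] = max(3+48, 21+30, 10+27) = 51
r[12] = max(3+51, 21+42, 10+30, 72+0) = 72
r[13] = max(3+72, 21+45, 10+42, 72+3) = 75
r[14] = max(3+75, 21+48, 10+45, 72+6) = 78
One optimal cutting: 12 + 1 + 1 → $78.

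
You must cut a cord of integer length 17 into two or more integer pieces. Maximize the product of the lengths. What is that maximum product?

Fill m[k] for k=2..17: at each k try every first piece i and multiply by the better of (k−i) uncut or m[k−i].
m[2] = 1·max(1,0) = 1·1 = 1
m[3] = 1·max(2,1) = 1·2 = 2
m[4] = 2·max(2,1) = 2·2 = 4
m[5] = 2·max(3,2) = 2·3 = 6
m[6] = 3·max(3,2) = 3·3 = 9
m[7] = 2·max(5,6) = 2·6 = 12
m[8] = 2·max(6,9) = 2·9 = 18
m[9] = 3·max(6,9) = 3·9 = 27
m[10] = 2·max(8,18) = 2·18 = 36
m[11] = 2·max(9,27) = 2·27 = 54
m[12] = 3·max(9,27) = 3·27 = 81
m[13] = 2·max(11,54) = 2·54 = 108
m[14] = 2·max(12,81) = 2·81 = 162
m[15] = 3·max(12,81) = 3·81 = 243
m[16] = 2·max(14,162) = 2·162 = 324
m[17] = 2·max(15,243) = 2·243 = 486
One optimal split: 3 + 3 + 3 + 3 + 3 + 2; product 3·3·3·3·3·2 = 486.

486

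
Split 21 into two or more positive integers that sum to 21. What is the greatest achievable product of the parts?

Let P[k] be the best product for length k (with at least one cut). For each first piece i, the rest contributes max(k−i, P[k−i]).
P[2] = 1×max(1,0) = 1×1 = 1
P[3] = max(1×2, 2×1) = 2
P[4] = max(1×3, 2×2, 3×1) = 4
P[5] = max(1×4, 2×3, 3×2, 4×1) = 6
P[6] = max(1×6, 2×4, 3×3, 4×2, 5×1) = 9
P[7] = max(1×9, 2×6, 3×4, 4×3, 5×2, 6×1) = 12
P[8] = max(1×12, 2×9, 3×6, …, 6×2, 7×1) = 18
P[9] = max(1×18, 2×12, 3×9, …, 7×2, 8×1) = 27
P[10] = max(1×27, 2×18, 3×12, …, 8×2, 9×1) = 36
P[11] = max(1×36, 2×27, 3×18, …, 9×2, 10×1) = 54
P[12] = max(1×54, 2×36, 3×27, …, 10×2, 11×1) = 81
P[13] = max(1×81, 2×54, 3×36, …, 11×2, 12×1) = 108
P[14] = max(1×108, 2×81, 3×54, …, 12×2, 13×1) = 162
P[15] = max(1×162, 2×108, 3×81, …, 13×2, 14×1) = 243
P[16] = max(1×243, 2×162, 3×108, …, 14×2, 15×1) = 324
P[17] = max(1×324, 2×243, 3×162, …, 15×2, 16×1) = 486
P[18] = max(1×486, 2×324, 3×243, …, 16×2, 17×1) = 729
P[19] = max(1×729, 2×486, 3×324, …, 17×2, 18×1) = 972
P[20] = max(1×972, 2×729, 3×486, …, 18×2, 19×1) = 1458
P[21] = max(1×1458, 2×972, 3×729, …, 19×2, 20×1) = 2187
One optimal split: 3 + 3 + 3 + 3 + 3 + 3 + 3; product 3×3×3×3×3×3×3 = 2187.

2187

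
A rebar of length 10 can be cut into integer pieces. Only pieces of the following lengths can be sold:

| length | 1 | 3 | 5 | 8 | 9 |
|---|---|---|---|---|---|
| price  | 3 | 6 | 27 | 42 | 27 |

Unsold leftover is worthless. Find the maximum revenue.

54

Build r[k] bottom-up: r[k] = max over allowed piece i of (p[i] + r[k−i]).
r[1] = 3
r[2] = 6  (first piece 1, then r[1]=3)
r[3] = max(3+6, 6+0) = 9
r[4] = max(3+9, 6+3) = 12
r[5] = max(3+12, 6+6, 27+0) = 27
r[6] = max(3+27, 6+9, 27+3) = 30
r[7] = max(3+30, 6+12, 27+6) = 33
r[8] = max(3+33, 6+27, 27+9, 42+0) = 42
r[9] = max(3+42, 6+30, 27+12, 42+3, 27+0) = 45
r[10] = max(3+45, 6+33, 27+27, 42+6, 27+3) = 54
One optimal cutting: 5 + 5 → ₹54.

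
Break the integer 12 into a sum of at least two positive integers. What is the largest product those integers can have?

81

Fill m[k] for k=2..12: at each k try every first piece i and multiply by the better of (k−i) uncut or m[k−i].
m[2] = 1·max(1,0) = 1·1 = 1
m[3] = 1·max(2,1) = 1·2 = 2
m[4] = 2·max(2,1) = 2·2 = 4
m[5] = 2·max(3,2) = 2·3 = 6
m[6] = 3·max(3,2) = 3·3 = 9
m[7] = 2·max(5,6) = 2·6 = 12
m[8] = 2·max(6,9) = 2·9 = 18
m[9] = 3·max(6,9) = 3·9 = 27
m[10] = 2·max(8,18) = 2·18 = 36
m[11] = 2·max(9,27) = 2·27 = 54
m[12] = 3·max(9,27) = 3·27 = 81
One optimal split: 3 + 3 + 3 + 3; product 3·3·3·3 = 81.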